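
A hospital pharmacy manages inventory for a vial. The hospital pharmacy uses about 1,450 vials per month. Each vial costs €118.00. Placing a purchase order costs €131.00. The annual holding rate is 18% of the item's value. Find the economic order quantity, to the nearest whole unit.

Annual demand D = 1,450 × 12 = 17,400.
Holding cost H = 0.18 × €118.00 = €21.2400 per unit per year.
EOQ = √(2DS / H) = √(2 × 17,400 × 131 / 21.24).
= √(4,558,800 / 21.24) = √214,632.7684 ≈ 463.285.

Q* ≈ 463 vials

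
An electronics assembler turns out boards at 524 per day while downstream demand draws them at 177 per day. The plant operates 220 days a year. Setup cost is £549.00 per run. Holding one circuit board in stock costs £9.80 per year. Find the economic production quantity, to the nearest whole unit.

Annual demand D = 177 × 220 = 38,940.
Production build-up factor (1 − d/p) = 1 − 177/524 = 0.6622.
Q* = √(2DS / (H(1 − d/p))) = √(2 × 38,940 × 549 / (9.8 × 0.6622)).
= √(42,756,120 / 6.4897) ≈ 2566.770.

Q* ≈ 2,567 boards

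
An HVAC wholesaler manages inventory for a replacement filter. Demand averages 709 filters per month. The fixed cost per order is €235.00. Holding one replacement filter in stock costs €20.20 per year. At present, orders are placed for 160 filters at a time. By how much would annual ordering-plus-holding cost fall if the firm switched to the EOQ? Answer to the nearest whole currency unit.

Annual demand D = 709 × 12 = 8,508.
EOQ = √(2DS/H) = √(2 × 8,508 × 235 / 20.2) ≈ 444.93.
Cost at Q* = (D/Q*)S + (Q*/2)H = √(2DSH) ≈ €8,987.49.
Cost at Q = 160: (8,508/160)×235 + (160/2)×20.2 = €12,496.12 + €1,616.00 = €14,112.12.
Excess = €14,112.12 − €8,987.49 = €5,124.64.

Extra cost ≈ €5,125 per year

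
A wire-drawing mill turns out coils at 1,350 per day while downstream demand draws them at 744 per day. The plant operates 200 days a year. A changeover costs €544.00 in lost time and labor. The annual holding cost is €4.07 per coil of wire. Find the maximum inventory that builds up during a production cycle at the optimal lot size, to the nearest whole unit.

I_max ≈ 4,226 coils

Annual demand D = 744 × 200 = 148,800.
Production build-up factor (1 − d/p) = 1 − 744/1,350 = 0.4489.
Q* = √(2DS / (H(1 − d/p))) = √(2 × 148,800 × 544 / (4.07 × 0.4489)).
= √(161,894,400 / 1.827) ≈ 9413.460.
Maximum inventory = Q*(1 − d/p) = 9413.460 × 0.4489 ≈ 4225.598.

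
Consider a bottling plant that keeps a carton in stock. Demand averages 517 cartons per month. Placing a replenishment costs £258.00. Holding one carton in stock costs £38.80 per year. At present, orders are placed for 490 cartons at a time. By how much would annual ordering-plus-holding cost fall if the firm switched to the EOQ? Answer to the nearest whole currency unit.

Annual demand D = 517 × 12 = 6,204.
EOQ = √(2DS/H) = √(2 × 6,204 × 258 / 38.8) ≈ 287.24.
Cost at Q* = (D/Q*)S + (Q*/2)H = √(2DSH) ≈ £11,144.91.
Cost at Q = 490: (6,204/490)×258 + (490/2)×38.8 = £3,266.60 + £9,506.00 = £12,772.60.
Excess = £12,772.60 − £11,144.91 = £1,627.68.

Extra cost ≈ £1,628 per year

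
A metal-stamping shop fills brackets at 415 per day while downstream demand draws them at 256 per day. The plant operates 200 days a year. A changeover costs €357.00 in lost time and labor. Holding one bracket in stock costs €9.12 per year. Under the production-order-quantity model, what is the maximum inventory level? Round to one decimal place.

Annual demand D = 256 × 200 = 51,200.
Production build-up factor (1 − d/p) = 1 − 256/415 = 0.3831.
Q* = √(2DS / (H(1 − d/p))) = √(2 × 51,200 × 357 / (9.12 × 0.3831)).
= √(36,556,800 / 3.4942) ≈ 3234.537.
Maximum inventory = Q*(1 − d/p) = 3234.537 × 0.3831 ≈ 1239.256.

I_max ≈ 1,239.3 brackets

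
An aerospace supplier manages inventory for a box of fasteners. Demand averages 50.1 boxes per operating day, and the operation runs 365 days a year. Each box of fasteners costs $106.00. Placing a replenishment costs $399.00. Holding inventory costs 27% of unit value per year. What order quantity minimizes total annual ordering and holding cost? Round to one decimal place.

Annual demand D = 50.1 × 365 = 18,286.5.
Holding cost H = 0.27 × $106.00 = $28.6200 per unit per year.
EOQ = √(2DS / H) = √(2 × 18,286.5 × 399 / 28.62).
= √(14,592,627 / 28.62) = √509,875.1572 ≈ 714.055.

Q* ≈ 714.1 boxes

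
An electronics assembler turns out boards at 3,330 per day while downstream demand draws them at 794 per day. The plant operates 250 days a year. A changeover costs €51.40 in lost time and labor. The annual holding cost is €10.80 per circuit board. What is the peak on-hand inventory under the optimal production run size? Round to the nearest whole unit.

Annual demand D = 794 × 250 = 198,500.
Production build-up factor (1 − d/p) = 1 − 794/3,330 = 0.7616.
Q* = √(2DS / (H(1 − d/p))) = √(2 × 198,500 × 51.4 / (10.8 × 0.7616)).
= √(20,405,800 / 8.2249) ≈ 1575.116.
Maximum inventory = Q*(1 − d/p) = 1575.116 × 0.7616 ≈ 1199.547.

I_max ≈ 1,200 boards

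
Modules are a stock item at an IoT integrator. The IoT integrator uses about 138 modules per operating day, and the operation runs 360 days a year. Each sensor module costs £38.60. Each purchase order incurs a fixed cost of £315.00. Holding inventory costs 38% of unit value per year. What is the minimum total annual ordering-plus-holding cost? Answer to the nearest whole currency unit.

TC* ≈ £21,426

Annual demand D = 138 × 360 = 49,680.
Holding cost H = 0.38 × £38.60 = £14.6680 per unit per year.
Q* = √(2DS/H) = √(2 × 49,680 × 315 / 14.668) ≈ 1460.75.
At Q*, ordering cost (D/Q*)S equals holding cost (Q*/2)H, each = √(DSH/2).
Minimum total = √(2DSH) = √(2 × 49,680 × 315 × 14.668) ≈ 21426.267.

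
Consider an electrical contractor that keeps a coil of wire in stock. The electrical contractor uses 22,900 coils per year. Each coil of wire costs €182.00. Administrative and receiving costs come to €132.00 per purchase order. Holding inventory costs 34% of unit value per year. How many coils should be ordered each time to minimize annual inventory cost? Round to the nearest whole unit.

Q* ≈ 313 coils

Holding cost H = 0.34 × €182.00 = €61.8800 per unit per year.
EOQ = √(2DS / H) = √(2 × 22,900 × 132 / 61.88).
= √(6,045,600 / 61.88) = √97,698.7718 ≈ 312.568.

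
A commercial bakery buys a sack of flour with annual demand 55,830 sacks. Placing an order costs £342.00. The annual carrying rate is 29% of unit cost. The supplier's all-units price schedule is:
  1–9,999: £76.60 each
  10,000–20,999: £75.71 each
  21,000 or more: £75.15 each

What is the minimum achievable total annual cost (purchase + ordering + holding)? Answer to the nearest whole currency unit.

Holding cost per unit per year at price C is H = 0.29·C.
Candidates are each tier's EOQ (if it falls in that tier) and each price-break quantity.
EOQ at £76.60 = 1311.1 (feasible in tier 1): TC = 55,830×£76.60 + (55,830/1311.1)×342 + (1311.1/2)×0.29×£76.60 = £4,305,703.62.
EOQ at £75.71 = 1318.8 < 10000, so use break Q=10000: TC = 55,830×£75.71 + (55,830/10000.0)×342 + (10000.0/2)×0.29×£75.71 = £4,338,578.19.
EOQ at £75.15 = 1323.7 < 21000, so use break Q=21000: TC = 55,830×£75.15 + (55,830/21000.0)×342 + (21000.0/2)×0.29×£75.15 = £4,425,365.48.
Lowest total cost among the candidates is at Q = 1311.1.

TC* ≈ £4,305,704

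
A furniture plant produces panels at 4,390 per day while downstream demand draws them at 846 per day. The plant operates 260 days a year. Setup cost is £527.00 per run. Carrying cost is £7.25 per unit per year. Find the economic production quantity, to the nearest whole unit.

Q* ≈ 6,294 panels

Annual demand D = 846 × 260 = 219,960.
Production build-up factor (1 − d/p) = 1 − 846/4,390 = 0.8073.
Q* = √(2DS / (H(1 − d/p))) = √(2 × 219,960 × 527 / (7.25 × 0.8073)).
= √(231,837,840 / 5.8528) ≈ 6293.737.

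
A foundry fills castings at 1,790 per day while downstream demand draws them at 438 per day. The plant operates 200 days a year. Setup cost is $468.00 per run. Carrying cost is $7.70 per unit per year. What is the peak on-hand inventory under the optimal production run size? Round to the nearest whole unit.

I_max ≈ 2,836 castings

Annual demand D = 438 × 200 = 87,600.
Production build-up factor (1 − d/p) = 1 − 438/1,790 = 0.7553.
Q* = √(2DS / (H(1 − d/p))) = √(2 × 87,600 × 468 / (7.7 × 0.7553)).
= √(81,993,600 / 5.8159) ≈ 3754.765.
Maximum inventory = Q*(1 − d/p) = 3754.765 × 0.7553 ≈ 2836.001.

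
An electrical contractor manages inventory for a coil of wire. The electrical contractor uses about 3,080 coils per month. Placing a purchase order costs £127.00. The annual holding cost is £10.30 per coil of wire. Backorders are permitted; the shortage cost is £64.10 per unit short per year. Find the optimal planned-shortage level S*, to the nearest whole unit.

Annual demand D = 3,080 × 12 = 36,960.
With planned backorders, Q* = √(2DS/H) · √((H+B)/B).
√(2DS/H) = √(2 × 36,960 × 127 / 10.3) = 954.694.
√((H+B)/B) = √((10.3+64.1)/64.1) = 1.0774.
Q* ≈ 1028.541.
S* = Q* · H/(H+B) = 1028.541 × 10.3/74.4 ≈ 142.392.

S* ≈ 142 coils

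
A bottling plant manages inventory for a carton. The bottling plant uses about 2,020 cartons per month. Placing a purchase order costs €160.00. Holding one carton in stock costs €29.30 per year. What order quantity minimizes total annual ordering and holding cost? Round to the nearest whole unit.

Q* ≈ 515 cartons

Annual demand D = 2,020 × 12 = 24,240.
EOQ = √(2DS / H) = √(2 × 24,240 × 160 / 29.3).
= √(7,756,800 / 29.3) = √264,737.2014 ≈ 514.526.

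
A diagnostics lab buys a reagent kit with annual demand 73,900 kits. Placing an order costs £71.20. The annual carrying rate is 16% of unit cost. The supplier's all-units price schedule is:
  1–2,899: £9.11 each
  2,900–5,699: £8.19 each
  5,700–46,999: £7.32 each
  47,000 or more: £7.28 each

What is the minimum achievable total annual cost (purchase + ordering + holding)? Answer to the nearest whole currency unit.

TC* ≈ £545,209

Holding cost per unit per year at price C is H = 0.16·C.
Evaluate total cost at each tier's feasible EOQ or, if the EOQ is below the tier, at the tier's minimum quantity.
EOQ at £9.11 = 2686.9 (feasible in tier 1): TC = 73,900×£9.11 + (73,900/2686.9)×71.2 + (2686.9/2)×0.16×£9.11 = £677,145.48.
EOQ at £8.19 = 2833.8 < 2900, so use break Q=2900: TC = 73,900×£8.19 + (73,900/2900.0)×71.2 + (2900.0/2)×0.16×£8.19 = £608,955.45.
EOQ at £7.32 = 2997.5 < 5700, so use break Q=5700: TC = 73,900×£7.32 + (73,900/5700.0)×71.2 + (5700.0/2)×0.16×£7.32 = £545,209.02.
EOQ at £7.28 = 3005.7 < 47000, so use break Q=47000: TC = 73,900×£7.28 + (73,900/47000.0)×71.2 + (47000.0/2)×0.16×£7.28 = £565,476.75.
Lowest total cost among the candidates is at Q = 5700.0.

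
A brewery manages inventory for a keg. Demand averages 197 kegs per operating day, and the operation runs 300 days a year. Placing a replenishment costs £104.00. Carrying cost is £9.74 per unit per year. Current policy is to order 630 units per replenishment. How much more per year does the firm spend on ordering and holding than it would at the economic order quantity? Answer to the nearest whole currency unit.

Extra cost ≈ £1,882 per year

Annual demand D = 197 × 300 = 59,100.
EOQ = √(2DS/H) = √(2 × 59,100 × 104 / 9.74) ≈ 1123.43.
Cost at Q* = (D/Q*)S + (Q*/2)H = √(2DSH) ≈ £10,942.21.
Cost at Q = 630: (59,100/630)×104 + (630/2)×9.74 = £9,756.19 + £3,068.10 = £12,824.29.
Excess = £12,824.29 − £10,942.21 = £1,882.08.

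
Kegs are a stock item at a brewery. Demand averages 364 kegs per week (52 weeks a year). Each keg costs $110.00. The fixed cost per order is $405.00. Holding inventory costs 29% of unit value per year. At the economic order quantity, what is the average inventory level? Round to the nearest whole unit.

Average inventory ≈ 347 kegs

Annual demand D = 364 × 52 = 18,928.
Holding cost H = 0.29 × $110.00 = $31.9000 per unit per year.
The optimal lot size = √(2DS/H) = √(2 × 18,928 × 405 / 31.9) ≈ 693.27.
Average inventory = Q*/2 ≈ 693.27 / 2 = 346.633.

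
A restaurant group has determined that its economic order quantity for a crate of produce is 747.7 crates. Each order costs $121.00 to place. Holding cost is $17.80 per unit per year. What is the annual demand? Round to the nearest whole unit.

D ≈ 41,121 crates per year

The basic EOQ model gives Q* = √(2DS/H); rearrange for the unknown.
From Q* = √(2DS/H): D = Q*²H / (2S) = 747.7² × 17.8 / (2 × 121) = 41120.596.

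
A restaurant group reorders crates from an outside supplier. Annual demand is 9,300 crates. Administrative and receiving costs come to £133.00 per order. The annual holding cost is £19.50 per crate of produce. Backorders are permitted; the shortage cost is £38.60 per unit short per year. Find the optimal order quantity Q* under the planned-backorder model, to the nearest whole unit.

Q* ≈ 437 crates

With planned backorders, Q* = √(2DS/H) · √((H+B)/B).
√(2DS/H) = √(2 × 9,300 × 133 / 19.5) = 356.176.
√((H+B)/B) = √((19.5+38.6)/38.6) = 1.2269.
Q* ≈ 436.978.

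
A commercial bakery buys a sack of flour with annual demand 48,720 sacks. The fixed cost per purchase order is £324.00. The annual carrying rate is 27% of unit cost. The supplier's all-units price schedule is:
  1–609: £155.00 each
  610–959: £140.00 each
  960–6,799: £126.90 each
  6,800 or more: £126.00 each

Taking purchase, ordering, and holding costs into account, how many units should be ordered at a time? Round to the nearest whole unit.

Holding cost per unit per year at price C is H = 0.27·C.
Candidates are each tier's EOQ (if it falls in that tier) and each price-break quantity.
Tier 1 (£155.00): EOQ = 868.5 exceeds tier's upper bound 609, so this tier is dominated.
EOQ at £140.00 = 913.9 (feasible in tier 2): TC = 48,720×£140.00 + (48,720/913.9)×324 + (913.9/2)×0.27×£140.00 = £6,855,345.15.
EOQ at £126.90 = 959.9 < 960, so use break Q=960: TC = 48,720×£126.90 + (48,720/960.0)×324 + (960.0/2)×0.27×£126.90 = £6,215,457.24.
EOQ at £126.00 = 963.3 < 6800, so use break Q=6800: TC = 48,720×£126.00 + (48,720/6800.0)×324 + (6800.0/2)×0.27×£126.00 = £6,256,709.36.
Lowest total cost is £6,215,457.24 at Q = 960.0.

Q* ≈ 960 sacks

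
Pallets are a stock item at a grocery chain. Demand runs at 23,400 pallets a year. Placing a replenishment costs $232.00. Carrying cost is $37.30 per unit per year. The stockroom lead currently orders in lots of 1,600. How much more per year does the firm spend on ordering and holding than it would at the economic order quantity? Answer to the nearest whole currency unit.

Extra cost ≈ $13,109 per year

EOQ = √(2DS/H) = √(2 × 23,400 × 232 / 37.3) ≈ 539.53.
Cost at Q* = (D/Q*)S + (Q*/2)H = √(2DSH) ≈ $20,124.33.
Cost at Q = 1,600: (23,400/1,600)×232 + (1,600/2)×37.3 = $3,393.00 + $29,840.00 = $33,233.00.
Excess = $33,233.00 − $20,124.33 = $13,108.67.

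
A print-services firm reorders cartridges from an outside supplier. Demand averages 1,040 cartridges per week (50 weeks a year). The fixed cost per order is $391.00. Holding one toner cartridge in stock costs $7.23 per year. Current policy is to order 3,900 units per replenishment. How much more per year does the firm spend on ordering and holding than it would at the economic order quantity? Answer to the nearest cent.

Annual demand D = 1,040 × 50 = 52,000.
EOQ = √(2DS/H) = √(2 × 52,000 × 391 / 7.23) ≈ 2371.57.
Cost at Q* = (D/Q*)S + (Q*/2)H = √(2DSH) ≈ $17,146.45.
Cost at Q = 3,900: (52,000/3,900)×391 + (3,900/2)×7.23 = $5,213.33 + $14,098.50 = $19,311.83.
Excess = $19,311.83 − $17,146.45 = $2,165.38.

Extra cost ≈ $2,165.38 per year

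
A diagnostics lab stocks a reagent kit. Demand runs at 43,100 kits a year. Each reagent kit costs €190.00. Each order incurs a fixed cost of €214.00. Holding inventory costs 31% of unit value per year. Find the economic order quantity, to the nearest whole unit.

Holding cost H = 0.31 × €190.00 = €58.9000 per unit per year.
EOQ = √(2DS / H) = √(2 × 43,100 × 214 / 58.9).
= √(18,446,800 / 58.9) = √313,188.455 ≈ 559.632.

Q* ≈ 560 kits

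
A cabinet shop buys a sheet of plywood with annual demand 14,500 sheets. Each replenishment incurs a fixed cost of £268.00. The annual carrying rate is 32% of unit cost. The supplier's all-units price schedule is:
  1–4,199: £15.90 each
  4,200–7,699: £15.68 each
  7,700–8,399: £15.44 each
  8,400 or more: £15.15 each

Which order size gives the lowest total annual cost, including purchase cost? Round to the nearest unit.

Holding cost per unit per year at price C is H = 0.32·C.
For each price level, check whether its EOQ is feasible; otherwise the best quantity at that price is the breakpoint.
EOQ at £15.90 = 1235.9 (feasible in tier 1): TC = 14,500×£15.90 + (14,500/1235.9)×268 + (1235.9/2)×0.32×£15.90 = £236,838.40.
EOQ at £15.68 = 1244.6 < 4200, so use break Q=4200: TC = 14,500×£15.68 + (14,500/4200.0)×268 + (4200.0/2)×0.32×£15.68 = £238,822.20.
EOQ at £15.44 = 1254.2 < 7700, so use break Q=7700: TC = 14,500×£15.44 + (14,500/7700.0)×268 + (7700.0/2)×0.32×£15.44 = £243,406.76.
EOQ at £15.15 = 1266.1 < 8400, so use break Q=8400: TC = 14,500×£15.15 + (14,500/8400.0)×268 + (8400.0/2)×0.32×£15.15 = £240,499.22.
Lowest total cost is £236,838.40 at Q = 1235.9.

Q* ≈ 1,236 sheets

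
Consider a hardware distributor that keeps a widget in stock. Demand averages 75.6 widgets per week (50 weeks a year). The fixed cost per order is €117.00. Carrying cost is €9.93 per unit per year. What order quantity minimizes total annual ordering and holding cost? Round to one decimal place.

Q* ≈ 298.5 widgets

Annual demand D = 75.6 × 50 = 3,780.
EOQ = √(2DS / H) = √(2 × 3,780 × 117 / 9.93).
= √(884,520 / 9.93) = √89,075.5287 ≈ 298.455.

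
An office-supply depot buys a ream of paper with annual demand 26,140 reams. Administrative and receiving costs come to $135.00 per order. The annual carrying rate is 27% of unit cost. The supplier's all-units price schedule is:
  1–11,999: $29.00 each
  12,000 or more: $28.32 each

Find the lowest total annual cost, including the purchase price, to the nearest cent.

Holding cost per unit per year at price C is H = 0.27·C.
For each price level, check whether its EOQ is feasible; otherwise the best quantity at that price is the breakpoint.
EOQ at $29.00 = 949.4 (feasible in tier 1): TC = 26,140×$29.00 + (26,140/949.4)×135 + (949.4/2)×0.27×$29.00 = $765,493.88.
EOQ at $28.32 = 960.7 < 12000, so use break Q=12000: TC = 26,140×$28.32 + (26,140/12000.0)×135 + (12000.0/2)×0.27×$28.32 = $786,457.28.
Lowest total cost among the candidates is at Q = 949.4.

TC* ≈ $765,493.88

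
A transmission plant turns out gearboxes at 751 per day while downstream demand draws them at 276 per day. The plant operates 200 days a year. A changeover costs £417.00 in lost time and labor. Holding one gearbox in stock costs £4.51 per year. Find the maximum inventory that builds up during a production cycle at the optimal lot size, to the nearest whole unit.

Annual demand D = 276 × 200 = 55,200.
Production build-up factor (1 − d/p) = 1 − 276/751 = 0.6325.
Q* = √(2DS / (H(1 − d/p))) = √(2 × 55,200 × 417 / (4.51 × 0.6325)).
= √(46,036,800 / 2.8525) ≈ 4017.330.
Maximum inventory = Q*(1 − d/p) = 4017.330 × 0.6325 ≈ 2540.921.

I_max ≈ 2,541 gearboxes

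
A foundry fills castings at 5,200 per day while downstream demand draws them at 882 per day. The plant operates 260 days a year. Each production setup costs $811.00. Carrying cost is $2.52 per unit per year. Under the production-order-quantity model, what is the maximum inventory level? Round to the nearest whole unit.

Annual demand D = 882 × 260 = 229,320.
Production build-up factor (1 − d/p) = 1 − 882/5,200 = 0.8304.
Q* = √(2DS / (H(1 − d/p))) = √(2 × 229,320 × 811 / (2.52 × 0.8304)).
= √(371,957,040 / 2.0926) ≈ 13332.343.
Maximum inventory = Q*(1 − d/p) = 13332.343 × 0.8304 ≈ 11070.972.

I_max ≈ 11,071 castings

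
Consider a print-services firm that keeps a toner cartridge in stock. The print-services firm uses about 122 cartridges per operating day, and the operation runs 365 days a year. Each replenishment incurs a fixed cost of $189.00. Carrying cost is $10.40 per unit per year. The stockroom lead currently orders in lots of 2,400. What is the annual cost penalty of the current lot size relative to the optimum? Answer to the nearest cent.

Annual demand D = 122 × 365 = 44,530.
EOQ = √(2DS/H) = √(2 × 44,530 × 189 / 10.4) ≈ 1272.20.
Cost at Q* = (D/Q*)S + (Q*/2)H = √(2DSH) ≈ $13,230.89.
Cost at Q = 2,400: (44,530/2,400)×189 + (2,400/2)×10.4 = $3,506.74 + $12,480.00 = $15,986.74.
Excess = $15,986.74 − $13,230.89 = $2,755.85.

Extra cost ≈ $2,755.85 per year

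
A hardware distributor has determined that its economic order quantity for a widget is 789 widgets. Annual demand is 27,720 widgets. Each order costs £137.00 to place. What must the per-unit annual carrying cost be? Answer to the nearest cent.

Invert the EOQ relation Q*² = 2DS/H.
From Q* = √(2DS/H): H = 2DS / Q*² = 2 × 27,720 × 137 / 789² = 12.2008.

H ≈ £12.20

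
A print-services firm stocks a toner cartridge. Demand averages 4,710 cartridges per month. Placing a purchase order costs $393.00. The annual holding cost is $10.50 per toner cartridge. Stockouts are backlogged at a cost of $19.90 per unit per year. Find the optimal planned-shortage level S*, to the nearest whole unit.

S* ≈ 878 cartridges

Annual demand D = 4,710 × 12 = 56,520.
With planned backorders, Q* = √(2DS/H) · √((H+B)/B).
√(2DS/H) = √(2 × 56,520 × 393 / 10.5) = 2056.921.
√((H+B)/B) = √((10.5+19.9)/19.9) = 1.2360.
Q* ≈ 2542.307.
S* = Q* · H/(H+B) = 2542.307 × 10.5/30.4 ≈ 878.099.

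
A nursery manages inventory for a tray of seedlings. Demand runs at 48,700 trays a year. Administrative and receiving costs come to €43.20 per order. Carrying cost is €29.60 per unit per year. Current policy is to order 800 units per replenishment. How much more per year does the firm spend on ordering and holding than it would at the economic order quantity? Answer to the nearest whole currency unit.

Extra cost ≈ €3,310 per year

EOQ = √(2DS/H) = √(2 × 48,700 × 43.2 / 29.6) ≈ 377.03.
Cost at Q* = (D/Q*)S + (Q*/2)H = √(2DSH) ≈ €11,160.08.
Cost at Q = 800: (48,700/800)×43.2 + (800/2)×29.6 = €2,629.80 + €11,840.00 = €14,469.80.
Excess = €14,469.80 − €11,160.08 = €3,309.72.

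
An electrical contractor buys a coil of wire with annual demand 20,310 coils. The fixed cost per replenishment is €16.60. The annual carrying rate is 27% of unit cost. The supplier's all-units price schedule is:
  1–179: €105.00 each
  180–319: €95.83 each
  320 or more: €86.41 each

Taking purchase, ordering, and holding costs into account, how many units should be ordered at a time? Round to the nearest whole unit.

Q* ≈ 320 coils

Holding cost per unit per year at price C is H = 0.27·C.
Candidates are each tier's EOQ (if it falls in that tier) and each price-break quantity.
EOQ at €105.00 = 154.2 (feasible in tier 1): TC = 20,310×€105.00 + (20,310/154.2)×16.6 + (154.2/2)×0.27×€105.00 = €2,136,922.21.
EOQ at €95.83 = 161.4 < 180, so use break Q=180: TC = 20,310×€95.83 + (20,310/180.0)×16.6 + (180.0/2)×0.27×€95.83 = €1,950,509.00.
EOQ at €86.41 = 170.0 < 320, so use break Q=320: TC = 20,310×€86.41 + (20,310/320.0)×16.6 + (320.0/2)×0.27×€86.41 = €1,759,773.59.
Lowest total cost is €1,759,773.59 at Q = 320.0.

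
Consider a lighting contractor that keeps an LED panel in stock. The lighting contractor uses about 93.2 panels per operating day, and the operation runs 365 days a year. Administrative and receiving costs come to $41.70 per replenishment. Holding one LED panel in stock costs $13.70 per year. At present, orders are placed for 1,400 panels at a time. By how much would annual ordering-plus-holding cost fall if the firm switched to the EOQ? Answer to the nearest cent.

Annual demand D = 93.2 × 365 = 34,018.
EOQ = √(2DS/H) = √(2 × 34,018 × 41.7 / 13.7) ≈ 455.07.
Cost at Q* = (D/Q*)S + (Q*/2)H = √(2DSH) ≈ $6,234.44.
Cost at Q = 1,400: (34,018/1,400)×41.7 + (1,400/2)×13.7 = $1,013.25 + $9,590.00 = $10,603.25.
Excess = $10,603.25 − $6,234.44 = $4,368.81.

Extra cost ≈ $4,368.81 per year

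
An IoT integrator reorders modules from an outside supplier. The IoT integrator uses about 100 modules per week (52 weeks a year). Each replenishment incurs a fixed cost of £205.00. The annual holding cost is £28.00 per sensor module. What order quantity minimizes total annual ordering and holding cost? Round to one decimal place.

Q* ≈ 275.9 modules

Annual demand D = 100 × 52 = 5,200.
EOQ = √(2DS / H) = √(2 × 5,200 × 205 / 28).
= √(2,132,000 / 28) = √76,142.8571 ≈ 275.940.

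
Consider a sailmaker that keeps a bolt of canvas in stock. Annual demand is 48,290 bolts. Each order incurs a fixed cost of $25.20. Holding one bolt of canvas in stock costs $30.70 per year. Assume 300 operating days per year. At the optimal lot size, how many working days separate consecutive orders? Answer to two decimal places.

EOQ = √(2DS/H) = √(2 × 48,290 × 25.2 / 30.7) ≈ 281.56.
Cycle time = Q*/D × 300 = 281.56 / 48,290 × 300 ≈ 1.749 days.

T ≈ 1.75 days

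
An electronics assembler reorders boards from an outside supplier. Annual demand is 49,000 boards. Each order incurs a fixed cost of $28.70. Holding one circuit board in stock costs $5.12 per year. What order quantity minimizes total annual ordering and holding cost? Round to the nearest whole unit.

Q* ≈ 741 boards

EOQ = √(2DS / H) = √(2 × 49,000 × 28.7 / 5.12).
= √(2,812,600 / 5.12) = √549,335.9375 ≈ 741.172.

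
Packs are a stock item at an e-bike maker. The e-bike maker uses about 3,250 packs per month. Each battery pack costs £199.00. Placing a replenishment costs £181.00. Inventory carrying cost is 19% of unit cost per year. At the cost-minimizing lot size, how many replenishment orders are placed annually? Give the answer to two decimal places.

N ≈ 63.82 orders per year

Annual demand D = 3,250 × 12 = 39,000.
Holding cost H = 0.19 × £199.00 = £37.8100 per unit per year.
Q* = √(2DS/H) = √(2 × 39,000 × 181 / 37.81) ≈ 611.06.
Orders per year = D / Q* = 39,000 / 611.06 ≈ 63.824.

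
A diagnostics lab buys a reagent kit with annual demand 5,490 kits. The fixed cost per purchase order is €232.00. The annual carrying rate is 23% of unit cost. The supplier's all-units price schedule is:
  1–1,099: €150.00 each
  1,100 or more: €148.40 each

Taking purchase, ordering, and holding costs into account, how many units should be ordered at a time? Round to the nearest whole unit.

Q* ≈ 272 kits

Holding cost per unit per year at price C is H = 0.23·C.
Candidates are each tier's EOQ (if it falls in that tier) and each price-break quantity.
EOQ at €150.00 = 271.7 (feasible in tier 1): TC = 5,490×€150.00 + (5,490/271.7)×232 + (271.7/2)×0.23×€150.00 = €832,874.64.
EOQ at €148.40 = 273.2 < 1100, so use break Q=1100: TC = 5,490×€148.40 + (5,490/1100.0)×232 + (1100.0/2)×0.23×€148.40 = €834,646.49.
Lowest total cost is €832,874.64 at Q = 271.7.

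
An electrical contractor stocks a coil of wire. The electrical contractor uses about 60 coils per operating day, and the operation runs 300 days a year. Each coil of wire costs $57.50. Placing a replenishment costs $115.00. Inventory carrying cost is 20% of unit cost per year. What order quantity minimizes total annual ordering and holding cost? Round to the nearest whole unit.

Annual demand D = 60 × 300 = 18,000.
Holding cost H = 0.20 × $57.50 = $11.5000 per unit per year.
EOQ = √(2DS / H) = √(2 × 18,000 × 115 / 11.5).
= √(4,140,000 / 11.5) = √360,000 ≈ 600.000.

Q* ≈ 600 coils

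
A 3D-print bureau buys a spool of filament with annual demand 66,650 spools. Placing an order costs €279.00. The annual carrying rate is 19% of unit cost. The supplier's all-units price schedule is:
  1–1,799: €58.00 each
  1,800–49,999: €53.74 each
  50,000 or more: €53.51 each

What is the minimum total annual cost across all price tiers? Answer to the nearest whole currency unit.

TC* ≈ €3,601,258

Holding cost per unit per year at price C is H = 0.19·C.
Candidates are each tier's EOQ (if it falls in that tier) and each price-break quantity.
Tier 1 (€58.00): EOQ = 1837.1 exceeds tier's upper bound 1799, so this tier is dominated.
EOQ at €53.74 = 1908.5 (feasible in tier 2): TC = 66,650×€53.74 + (66,650/1908.5)×279 + (1908.5/2)×0.19×€53.74 = €3,601,257.90.
EOQ at €53.51 = 1912.6 < 50000, so use break Q=50000: TC = 66,650×€53.51 + (66,650/50000.0)×279 + (50000.0/2)×0.19×€53.51 = €3,820,985.91.
Lowest total cost among the candidates is at Q = 1908.5.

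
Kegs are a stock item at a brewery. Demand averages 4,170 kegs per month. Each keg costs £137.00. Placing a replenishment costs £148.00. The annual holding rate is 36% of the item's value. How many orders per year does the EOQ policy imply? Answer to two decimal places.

Annual demand D = 4,170 × 12 = 50,040.
Holding cost H = 0.36 × £137.00 = £49.3200 per unit per year.
Q* = √(2DS/H) = √(2 × 50,040 × 148 / 49.32) ≈ 548.02.
Orders per year = D / Q* = 50,040 / 548.02 ≈ 91.311.

N ≈ 91.31 orders per year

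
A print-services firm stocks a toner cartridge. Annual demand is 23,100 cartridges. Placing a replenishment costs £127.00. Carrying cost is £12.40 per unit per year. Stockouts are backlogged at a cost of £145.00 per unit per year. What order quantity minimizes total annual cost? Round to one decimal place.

With planned backorders, Q* = √(2DS/H) · √((H+B)/B).
√(2DS/H) = √(2 × 23,100 × 127 / 12.4) = 687.879.
√((H+B)/B) = √((12.4+145)/145) = 1.0419.
Q* ≈ 716.688.

Q* ≈ 716.7 cartridges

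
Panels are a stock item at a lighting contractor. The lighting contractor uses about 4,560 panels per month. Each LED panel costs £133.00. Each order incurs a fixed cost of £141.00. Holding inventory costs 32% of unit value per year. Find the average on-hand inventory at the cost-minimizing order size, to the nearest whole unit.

Annual demand D = 4,560 × 12 = 54,720.
Holding cost H = 0.32 × £133.00 = £42.5600 per unit per year.
Q* = √(2DS/H) = √(2 × 54,720 × 141 / 42.56) ≈ 602.14.
Average inventory = Q*/2 ≈ 602.14 / 2 = 301.070.

Average inventory ≈ 301 panels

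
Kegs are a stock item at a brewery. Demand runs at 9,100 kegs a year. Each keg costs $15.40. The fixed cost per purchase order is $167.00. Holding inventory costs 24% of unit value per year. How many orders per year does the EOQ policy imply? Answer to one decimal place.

Holding cost H = 0.24 × $15.40 = $3.6960 per unit per year.
EOQ = √(2DS/H) = √(2 × 9,100 × 167 / 3.696) ≈ 906.83.
Orders per year = D / Q* = 9,100 / 906.83 ≈ 10.035.

N ≈ 10.0 orders per year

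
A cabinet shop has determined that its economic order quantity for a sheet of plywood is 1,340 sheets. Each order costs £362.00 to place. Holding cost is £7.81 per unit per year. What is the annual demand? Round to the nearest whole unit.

D ≈ 19,370 sheets per year

The basic EOQ model gives Q* = √(2DS/H); rearrange for the unknown.
From Q* = √(2DS/H): D = Q*²H / (2S) = 1,340² × 7.81 / (2 × 362) = 19369.663.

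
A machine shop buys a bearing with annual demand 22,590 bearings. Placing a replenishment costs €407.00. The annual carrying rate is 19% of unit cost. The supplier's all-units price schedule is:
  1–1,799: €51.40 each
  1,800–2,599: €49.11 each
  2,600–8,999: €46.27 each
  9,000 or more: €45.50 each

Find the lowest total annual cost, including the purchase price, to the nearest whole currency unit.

TC* ≈ €1,060,204

Holding cost per unit per year at price C is H = 0.19·C.
For each price level, check whether its EOQ is feasible; otherwise the best quantity at that price is the breakpoint.
EOQ at €51.40 = 1372.2 (feasible in tier 1): TC = 22,590×€51.40 + (22,590/1372.2)×407 + (1372.2/2)×0.19×€51.40 = €1,174,526.74.
EOQ at €49.11 = 1403.8 < 1800, so use break Q=1800: TC = 22,590×€49.11 + (22,590/1800.0)×407 + (1800.0/2)×0.19×€49.11 = €1,122,900.56.
EOQ at €46.27 = 1446.3 < 2600, so use break Q=2600: TC = 22,590×€46.27 + (22,590/2600.0)×407 + (2600.0/2)×0.19×€46.27 = €1,060,204.19.
EOQ at €45.50 = 1458.4 < 9000, so use break Q=9000: TC = 22,590×€45.50 + (22,590/9000.0)×407 + (9000.0/2)×0.19×€45.50 = €1,067,769.07.
Lowest total cost among the candidates is at Q = 2600.0.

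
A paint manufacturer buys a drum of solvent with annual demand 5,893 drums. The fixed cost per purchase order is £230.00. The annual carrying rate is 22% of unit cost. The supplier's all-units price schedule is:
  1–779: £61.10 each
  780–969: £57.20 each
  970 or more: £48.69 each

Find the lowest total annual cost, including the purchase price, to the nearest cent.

Holding cost per unit per year at price C is H = 0.22·C.
Evaluate total cost at each tier's feasible EOQ or, if the EOQ is below the tier, at the tier's minimum quantity.
EOQ at £61.10 = 449.1 (feasible in tier 1): TC = 5,893×£61.10 + (5,893/449.1)×230 + (449.1/2)×0.22×£61.10 = £366,098.71.
EOQ at £57.20 = 464.1 < 780, so use break Q=780: TC = 5,893×£57.20 + (5,893/780.0)×230 + (780.0/2)×0.22×£57.20 = £343,725.04.
EOQ at £48.69 = 503.1 < 970, so use break Q=970: TC = 5,893×£48.69 + (5,893/970.0)×230 + (970.0/2)×0.22×£48.69 = £293,522.70.
Lowest total cost among the candidates is at Q = 970.0.

TC* ≈ £293,522.70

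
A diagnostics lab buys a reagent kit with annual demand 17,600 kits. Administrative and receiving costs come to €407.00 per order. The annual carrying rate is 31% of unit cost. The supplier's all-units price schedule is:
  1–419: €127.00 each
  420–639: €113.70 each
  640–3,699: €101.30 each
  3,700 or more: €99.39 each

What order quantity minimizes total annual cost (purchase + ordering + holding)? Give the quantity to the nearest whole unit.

Holding cost per unit per year at price C is H = 0.31·C.
For each price level, check whether its EOQ is feasible; otherwise the best quantity at that price is the breakpoint.
Tier 1 (€127.00): EOQ = 603.2 exceeds tier's upper bound 419, so this tier is dominated.
EOQ at €113.70 = 637.5 (feasible in tier 2): TC = 17,600×€113.70 + (17,600/637.5)×407 + (637.5/2)×0.31×€113.70 = €2,023,591.37.
EOQ at €101.30 = 675.4 (feasible in tier 3): TC = 17,600×€101.30 + (17,600/675.4)×407 + (675.4/2)×0.31×€101.30 = €1,804,090.66.
EOQ at €99.39 = 681.9 < 3700, so use break Q=3700: TC = 17,600×€99.39 + (17,600/3700.0)×407 + (3700.0/2)×0.31×€99.39 = €1,808,200.17.
Lowest total cost is €1,804,090.66 at Q = 675.4.

Q* ≈ 675 kits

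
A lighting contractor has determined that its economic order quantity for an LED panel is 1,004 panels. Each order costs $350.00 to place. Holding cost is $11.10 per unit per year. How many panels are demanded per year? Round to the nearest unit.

Invert the EOQ relation Q*² = 2DS/H.
From Q* = √(2DS/H): D = Q*²H / (2S) = 1,004² × 11.1 / (2 × 350) = 15984.254.

D ≈ 15,984 panels per year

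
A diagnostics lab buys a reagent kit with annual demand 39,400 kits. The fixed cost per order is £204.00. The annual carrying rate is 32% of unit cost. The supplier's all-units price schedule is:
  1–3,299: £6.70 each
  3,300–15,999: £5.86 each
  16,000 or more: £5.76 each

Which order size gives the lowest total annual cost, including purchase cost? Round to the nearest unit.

Holding cost per unit per year at price C is H = 0.32·C.
Candidates are each tier's EOQ (if it falls in that tier) and each price-break quantity.
EOQ at £6.70 = 2738.2 (feasible in tier 1): TC = 39,400×£6.70 + (39,400/2738.2)×204 + (2738.2/2)×0.32×£6.70 = £269,850.71.
EOQ at £5.86 = 2927.9 < 3300, so use break Q=3300: TC = 39,400×£5.86 + (39,400/3300.0)×204 + (3300.0/2)×0.32×£5.86 = £236,413.72.
EOQ at £5.76 = 2953.2 < 16000, so use break Q=16000: TC = 39,400×£5.76 + (39,400/16000.0)×204 + (16000.0/2)×0.32×£5.76 = £242,191.95.
Lowest total cost is £236,413.72 at Q = 3300.0.

Q* ≈ 3,300 kits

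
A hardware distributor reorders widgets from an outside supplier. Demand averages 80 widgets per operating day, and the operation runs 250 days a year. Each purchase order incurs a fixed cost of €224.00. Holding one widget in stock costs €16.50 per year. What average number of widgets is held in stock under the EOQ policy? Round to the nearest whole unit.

Average inventory ≈ 368 widgets

Annual demand D = 80 × 250 = 20,000.
The optimal lot size = √(2DS/H) = √(2 × 20,000 × 224 / 16.5) ≈ 736.91.
Average inventory = Q*/2 ≈ 736.91 / 2 = 368.453.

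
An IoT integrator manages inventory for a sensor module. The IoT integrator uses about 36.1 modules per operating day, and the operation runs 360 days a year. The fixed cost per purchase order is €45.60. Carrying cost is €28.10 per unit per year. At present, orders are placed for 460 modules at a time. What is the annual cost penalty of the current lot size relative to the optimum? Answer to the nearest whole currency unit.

Extra cost ≈ €1,980 per year

Annual demand D = 36.1 × 360 = 12,996.
EOQ = √(2DS/H) = √(2 × 12,996 × 45.6 / 28.1) ≈ 205.38.
Cost at Q* = (D/Q*)S + (Q*/2)H = √(2DSH) ≈ €5,771.06.
Cost at Q = 460: (12,996/460)×45.6 + (460/2)×28.1 = €1,288.30 + €6,463.00 = €7,751.30.
Excess = €7,751.30 − €5,771.06 = €1,980.24.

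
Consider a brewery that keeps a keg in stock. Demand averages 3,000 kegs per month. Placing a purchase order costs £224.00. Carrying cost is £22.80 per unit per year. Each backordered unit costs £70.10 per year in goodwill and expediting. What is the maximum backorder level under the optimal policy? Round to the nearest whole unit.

S* ≈ 238 kegs

Annual demand D = 3,000 × 12 = 36,000.
With planned backorders, Q* = √(2DS/H) · √((H+B)/B).
√(2DS/H) = √(2 × 36,000 × 224 / 22.8) = 841.052.
√((H+B)/B) = √((22.8+70.1)/70.1) = 1.1512.
Q* ≈ 968.215.
S* = Q* · H/(H+B) = 968.215 × 22.8/92.9 ≈ 237.624.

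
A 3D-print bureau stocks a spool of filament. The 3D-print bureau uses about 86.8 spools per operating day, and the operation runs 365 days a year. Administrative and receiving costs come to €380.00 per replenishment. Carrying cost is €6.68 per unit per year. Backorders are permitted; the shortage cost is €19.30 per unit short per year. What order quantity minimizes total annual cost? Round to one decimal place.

Annual demand D = 86.8 × 365 = 31,682.
With planned backorders, Q* = √(2DS/H) · √((H+B)/B).
√(2DS/H) = √(2 × 31,682 × 380 / 6.68) = 1898.562.
√((H+B)/B) = √((6.68+19.3)/19.3) = 1.1602.
Q* ≈ 2202.753.

Q* ≈ 2,202.8 spools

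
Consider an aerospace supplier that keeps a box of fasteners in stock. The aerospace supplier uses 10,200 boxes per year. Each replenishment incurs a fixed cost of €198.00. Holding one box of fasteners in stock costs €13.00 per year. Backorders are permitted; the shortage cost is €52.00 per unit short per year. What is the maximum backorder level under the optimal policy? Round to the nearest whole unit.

With planned backorders, Q* = √(2DS/H) · √((H+B)/B).
√(2DS/H) = √(2 × 10,200 × 198 / 13) = 557.412.
√((H+B)/B) = √((13+52)/52) = 1.1180.
Q* ≈ 623.205.
S* = Q* · H/(H+B) = 623.205 × 13/65 ≈ 124.641.

S* ≈ 125 boxes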